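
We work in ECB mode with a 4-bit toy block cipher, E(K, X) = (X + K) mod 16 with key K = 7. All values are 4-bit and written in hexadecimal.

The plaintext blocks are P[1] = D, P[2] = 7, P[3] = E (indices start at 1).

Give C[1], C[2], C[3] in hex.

ECB encryption: C_i = E(K, P_i).
C[1]: E(K, D) = 4.
C[2]: E(K, 7) = E.
C[3]: E(K, E) = 5.

C[1] = 4, C[2] = E, C[3] = 5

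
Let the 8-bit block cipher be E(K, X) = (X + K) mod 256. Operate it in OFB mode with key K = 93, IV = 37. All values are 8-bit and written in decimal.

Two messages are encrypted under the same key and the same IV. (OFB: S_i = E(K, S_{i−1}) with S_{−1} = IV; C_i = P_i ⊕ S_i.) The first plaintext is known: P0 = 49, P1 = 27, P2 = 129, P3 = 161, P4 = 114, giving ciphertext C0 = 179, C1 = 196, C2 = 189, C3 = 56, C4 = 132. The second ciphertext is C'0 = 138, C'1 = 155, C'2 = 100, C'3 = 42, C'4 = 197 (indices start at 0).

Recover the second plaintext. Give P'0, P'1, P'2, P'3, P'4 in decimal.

P'0 = 8, P'1 = 68, P'2 = 88, P'3 = 179, P'4 = 51

In OFB with a reused IV, both messages share the same keystream S_i, so C_i ⊕ C'_i = P_i ⊕ P'_i and thus P'_i = P_i ⊕ C_i ⊕ C'_i.
P'0: 49 ⊕ 179 ⊕ 138 = 8.
P'1: 27 ⊕ 196 ⊕ 155 = 68.
P'2: 129 ⊕ 189 ⊕ 100 = 88.
P'3: 161 ⊕ 56 ⊕ 42 = 179.
P'4: 114 ⊕ 132 ⊕ 197 = 51.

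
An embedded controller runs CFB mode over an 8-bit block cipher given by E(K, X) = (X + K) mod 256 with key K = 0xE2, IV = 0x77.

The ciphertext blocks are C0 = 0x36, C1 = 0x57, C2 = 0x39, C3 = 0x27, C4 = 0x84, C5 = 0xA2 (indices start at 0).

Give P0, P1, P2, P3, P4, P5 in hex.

CFB decryption: P_i = C_i ⊕ E(K, C_{i−1}), with C_{−1} = IV.
P0: E(K, 0x77) = 0x59; 0x36 ⊕ 0x59 = 0x6F.
P1: E(K, 0x36) = 0x18; 0x57 ⊕ 0x18 = 0x4F.
P2: E(K, 0x57) = 0x39; 0x39 ⊕ 0x39 = 0x00.
P3: E(K, 0x39) = 0x1B; 0x27 ⊕ 0x1B = 0x3C.
P4: E(K, 0x27) = 0x09; 0x84 ⊕ 0x09 = 0x8D.
P5: E(K, 0x84) = 0x66; 0xA2 ⊕ 0x66 = 0xC4.

P0 = 0x6F, P1 = 0x4F, P2 = 0x00, P3 = 0x3C, P4 = 0x8D, P5 = 0xC4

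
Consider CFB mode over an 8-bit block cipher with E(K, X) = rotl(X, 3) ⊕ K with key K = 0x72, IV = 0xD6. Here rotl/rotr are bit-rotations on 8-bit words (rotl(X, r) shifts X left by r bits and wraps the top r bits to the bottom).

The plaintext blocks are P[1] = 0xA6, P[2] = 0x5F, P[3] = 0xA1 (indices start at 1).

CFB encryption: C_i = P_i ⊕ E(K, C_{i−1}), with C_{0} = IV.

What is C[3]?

C[3] = 0x22

C[1]: E(K, 0xD6) = 0xC4; 0xA6 ⊕ 0xC4 = 0x62.
C[2]: E(K, 0x62) = 0x61; 0x5F ⊕ 0x61 = 0x3E.
C[3]: E(K, 0x3E) = 0x83; 0xA1 ⊕ 0x83 = 0x22.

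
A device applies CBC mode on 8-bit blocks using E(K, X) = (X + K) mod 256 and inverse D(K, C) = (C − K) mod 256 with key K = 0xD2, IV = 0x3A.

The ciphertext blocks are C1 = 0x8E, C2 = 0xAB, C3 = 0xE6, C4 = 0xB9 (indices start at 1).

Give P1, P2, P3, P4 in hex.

CBC decryption: P_i = D(K, C_i) ⊕ C_{i−1}, with C_{0} = IV.
P1: D(K, 0x8E) = 0xBC; 0xBC ⊕ 0x3A = 0x86.
P2: D(K, 0xAB) = 0xD9; 0xD9 ⊕ 0x8E = 0x57.
P3: D(K, 0xE6) = 0x14; 0x14 ⊕ 0xAB = 0xBF.
P4: D(K, 0xB9) = 0xE7; 0xE7 ⊕ 0xE6 = 0x01.

P1 = 0x86, P2 = 0x57, P3 = 0xBF, P4 = 0x01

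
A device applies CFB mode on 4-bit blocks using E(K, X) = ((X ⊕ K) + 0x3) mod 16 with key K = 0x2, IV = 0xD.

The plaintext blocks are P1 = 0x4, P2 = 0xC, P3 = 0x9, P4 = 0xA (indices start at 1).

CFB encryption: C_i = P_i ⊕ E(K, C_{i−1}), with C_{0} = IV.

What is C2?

C2 = 0xB

C1: E(K, 0xD) = 0x2; 0x4 ⊕ 0x2 = 0x6.
C2: E(K, 0x6) = 0x7; 0xC ⊕ 0x7 = 0xB.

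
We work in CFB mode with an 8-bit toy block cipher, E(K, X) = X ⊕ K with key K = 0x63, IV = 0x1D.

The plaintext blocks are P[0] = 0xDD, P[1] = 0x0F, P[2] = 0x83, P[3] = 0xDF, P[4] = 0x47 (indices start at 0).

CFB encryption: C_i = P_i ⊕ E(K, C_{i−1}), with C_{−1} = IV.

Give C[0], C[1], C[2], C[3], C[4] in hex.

C[0]: E(K, 0x1D) = 0x7E; 0xDD ⊕ 0x7E = 0xA3.
C[1]: E(K, 0xA3) = 0xC0; 0x0F ⊕ 0xC0 = 0xCF.
C[2]: E(K, 0xCF) = 0xAC; 0x83 ⊕ 0xAC = 0x2F.
C[3]: E(K, 0x2F) = 0x4C; 0xDF ⊕ 0x4C = 0x93.
C[4]: E(K, 0x93) = 0xF0; 0x47 ⊕ 0xF0 = 0xB7.

C[0] = 0xA3, C[1] = 0xCF, C[2] = 0x2F, C[3] = 0x93, C[4] = 0xB7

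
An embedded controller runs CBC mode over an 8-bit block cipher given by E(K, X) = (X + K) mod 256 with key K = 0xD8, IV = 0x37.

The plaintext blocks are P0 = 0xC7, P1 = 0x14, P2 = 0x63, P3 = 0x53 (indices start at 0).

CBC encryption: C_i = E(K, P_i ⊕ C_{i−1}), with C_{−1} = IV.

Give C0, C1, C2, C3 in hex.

C0 = 0xC8, C1 = 0xB4, C2 = 0xAF, C3 = 0xD4

C0: P0 ⊕ 0x37 = 0xF0; E(K, 0xF0) = 0xC8.
C1: P1 ⊕ 0xC8 = 0xDC; E(K, 0xDC) = 0xB4.
C2: P2 ⊕ 0xB4 = 0xD7; E(K, 0xD7) = 0xAF.
C3: P3 ⊕ 0xAF = 0xFC; E(K, 0xFC) = 0xD4.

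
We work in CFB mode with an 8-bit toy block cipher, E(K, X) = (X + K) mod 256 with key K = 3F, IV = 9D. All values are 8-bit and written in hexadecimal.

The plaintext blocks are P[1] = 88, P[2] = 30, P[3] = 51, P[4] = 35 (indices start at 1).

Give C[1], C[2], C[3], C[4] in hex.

CFB encryption: C_i = P_i ⊕ E(K, C_{i−1}), with C_{0} = IV.
C[1]: E(K, 9D) = DC; 88 ⊕ DC = 54.
C[2]: E(K, 54) = 93; 30 ⊕ 93 = A3.
C[3]: E(K, A3) = E2; 51 ⊕ E2 = B3.
C[4]: E(K, B3) = F2; 35 ⊕ F2 = C7.

C[1] = 54, C[2] = A3, C[3] = B3, C[4] = C7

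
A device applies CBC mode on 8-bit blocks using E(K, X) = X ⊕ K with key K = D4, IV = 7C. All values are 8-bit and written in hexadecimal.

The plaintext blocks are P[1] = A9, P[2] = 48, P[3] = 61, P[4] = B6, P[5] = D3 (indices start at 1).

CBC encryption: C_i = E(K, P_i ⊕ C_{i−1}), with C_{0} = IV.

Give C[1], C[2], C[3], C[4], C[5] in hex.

C[1]: P[1] ⊕ 7C = D5; E(K, D5) = 01.
C[2]: P[2] ⊕ 01 = 49; E(K, 49) = 9D.
C[3]: P[3] ⊕ 9D = FC; E(K, FC) = 28.
C[4]: P[4] ⊕ 28 = 9E; E(K, 9E) = 4A.
C[5]: P[5] ⊕ 4A = 99; E(K, 99) = 4D.

C[1] = 01, C[2] = 9D, C[3] = 28, C[4] = 4A, C[5] = 4D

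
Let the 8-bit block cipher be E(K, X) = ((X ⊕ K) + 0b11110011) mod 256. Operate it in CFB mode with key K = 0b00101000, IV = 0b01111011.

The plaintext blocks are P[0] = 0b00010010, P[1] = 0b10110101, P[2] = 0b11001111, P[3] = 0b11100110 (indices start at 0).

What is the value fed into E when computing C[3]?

CFB encryption: C_i = P_i ⊕ E(K, C_{i−1}), with C_{−1} = IV.
C[0]: E(K, 0b01111011) = 0b01000110; 0b00010010 ⊕ 0b01000110 = 0b01010100.
C[1]: E(K, 0b01010100) = 0b01101111; 0b10110101 ⊕ 0b01101111 = 0b11011010.
C[2]: E(K, 0b11011010) = 0b11100101; 0b11001111 ⊕ 0b11100101 = 0b00101010.
C[3]: E(K, 0b00101010) = 0b11110101; 0b11100110 ⊕ 0b11110101 = 0b00010011.
So the input to E for block [3] is 0b00101010.

0b00101010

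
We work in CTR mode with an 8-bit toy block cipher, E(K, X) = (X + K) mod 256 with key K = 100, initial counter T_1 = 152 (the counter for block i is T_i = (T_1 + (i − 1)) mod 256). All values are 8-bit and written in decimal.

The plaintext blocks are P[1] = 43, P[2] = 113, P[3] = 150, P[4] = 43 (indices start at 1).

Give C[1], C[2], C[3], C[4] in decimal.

C[1] = 215, C[2] = 140, C[3] = 104, C[4] = 212

CTR encryption: S_i = E(K, T_i) where T_i is the counter for block i; C_i = P_i ⊕ S_i.
C[1]: T = 152, S = E(K, T) = 252; 43 ⊕ 252 = 215.
C[2]: T = 153, S = E(K, T) = 253; 113 ⊕ 253 = 140.
C[3]: T = 154, S = E(K, T) = 254; 150 ⊕ 254 = 104.
C[4]: T = 155, S = E(K, T) = 255; 43 ⊕ 255 = 212.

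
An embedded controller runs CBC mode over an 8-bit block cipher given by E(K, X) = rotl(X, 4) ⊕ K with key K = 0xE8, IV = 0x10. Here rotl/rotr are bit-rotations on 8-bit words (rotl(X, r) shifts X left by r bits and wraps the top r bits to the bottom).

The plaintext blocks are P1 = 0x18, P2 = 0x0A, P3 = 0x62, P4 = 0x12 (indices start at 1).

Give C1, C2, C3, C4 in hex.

CBC encryption: C_i = E(K, P_i ⊕ C_{i−1}), with C_{0} = IV.
C1: P1 ⊕ 0x10 = 0x08; E(K, 0x08) = 0x68.
C2: P2 ⊕ 0x68 = 0x62; E(K, 0x62) = 0xCE.
C3: P3 ⊕ 0xCE = 0xAC; E(K, 0xAC) = 0x22.
C4: P4 ⊕ 0x22 = 0x30; E(K, 0x30) = 0xEB.

C1 = 0x68, C2 = 0xCE, C3 = 0x22, C4 = 0xEB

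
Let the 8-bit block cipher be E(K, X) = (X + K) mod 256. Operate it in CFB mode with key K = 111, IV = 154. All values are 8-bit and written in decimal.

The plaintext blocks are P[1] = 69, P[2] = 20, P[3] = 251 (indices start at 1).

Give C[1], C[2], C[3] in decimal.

CFB encryption: C_i = P_i ⊕ E(K, C_{i−1}), with C_{0} = IV.
C[1]: E(K, 154) = 9; 69 ⊕ 9 = 76.
C[2]: E(K, 76) = 187; 20 ⊕ 187 = 175.
C[3]: E(K, 175) = 30; 251 ⊕ 30 = 229.

C[1] = 76, C[2] = 175, C[3] = 229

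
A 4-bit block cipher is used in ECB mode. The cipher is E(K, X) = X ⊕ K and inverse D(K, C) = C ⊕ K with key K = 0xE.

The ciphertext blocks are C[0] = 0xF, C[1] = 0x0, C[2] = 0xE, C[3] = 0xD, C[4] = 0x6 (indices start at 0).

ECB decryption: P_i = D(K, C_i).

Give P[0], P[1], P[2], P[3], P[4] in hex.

P[0]: D(K, 0xF) = 0x1.
P[1]: D(K, 0x0) = 0xE.
P[2]: D(K, 0xE) = 0x0.
P[3]: D(K, 0xD) = 0x3.
P[4]: D(K, 0x6) = 0x8.

P[0] = 0x1, P[1] = 0xE, P[2] = 0x0, P[3] = 0x3, P[4] = 0x8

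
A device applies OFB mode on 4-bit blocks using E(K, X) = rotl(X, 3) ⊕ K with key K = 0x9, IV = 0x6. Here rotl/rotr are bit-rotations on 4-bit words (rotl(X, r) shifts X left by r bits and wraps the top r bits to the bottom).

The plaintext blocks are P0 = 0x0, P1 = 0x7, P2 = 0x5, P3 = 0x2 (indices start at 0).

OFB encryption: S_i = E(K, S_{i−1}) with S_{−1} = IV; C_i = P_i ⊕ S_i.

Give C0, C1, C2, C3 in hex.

C0 = 0xA, C1 = 0xB, C2 = 0xA, C3 = 0x4

C0: S = E(K, 0x6) = 0xA; 0x0 ⊕ 0xA = 0xA.
C1: S = E(K, 0xA) = 0xC; 0x7 ⊕ 0xC = 0xB.
C2: S = E(K, 0xC) = 0xF; 0x5 ⊕ 0xF = 0xA.
C3: S = E(K, 0xF) = 0x6; 0x2 ⊕ 0x6 = 0x4.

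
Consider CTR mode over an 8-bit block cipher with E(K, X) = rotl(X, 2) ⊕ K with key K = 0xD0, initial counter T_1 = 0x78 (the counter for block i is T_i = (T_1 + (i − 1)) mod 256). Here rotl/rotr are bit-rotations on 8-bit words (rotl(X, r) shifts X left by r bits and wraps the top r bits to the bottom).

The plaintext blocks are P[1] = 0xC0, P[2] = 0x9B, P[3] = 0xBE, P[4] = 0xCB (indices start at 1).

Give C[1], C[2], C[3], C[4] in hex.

CTR encryption: S_i = E(K, T_i) where T_i is the counter for block i; C_i = P_i ⊕ S_i.
C[1]: T = 0x78, S = E(K, T) = 0x31; 0xC0 ⊕ 0x31 = 0xF1.
C[2]: T = 0x79, S = E(K, T) = 0x35; 0x9B ⊕ 0x35 = 0xAE.
C[3]: T = 0x7A, S = E(K, T) = 0x39; 0xBE ⊕ 0x39 = 0x87.
C[4]: T = 0x7B, S = E(K, T) = 0x3D; 0xCB ⊕ 0x3D = 0xF6.

C[1] = 0xF1, C[2] = 0xAE, C[3] = 0x87, C[4] = 0xF6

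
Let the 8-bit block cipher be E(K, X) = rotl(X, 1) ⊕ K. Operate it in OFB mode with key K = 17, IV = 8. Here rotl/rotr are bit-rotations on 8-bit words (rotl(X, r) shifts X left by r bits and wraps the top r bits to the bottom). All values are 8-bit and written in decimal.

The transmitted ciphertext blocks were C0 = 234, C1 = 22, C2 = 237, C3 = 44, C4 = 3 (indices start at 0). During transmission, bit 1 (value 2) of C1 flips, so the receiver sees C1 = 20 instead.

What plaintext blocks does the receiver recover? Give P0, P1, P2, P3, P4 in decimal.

P0 = 235, P1 = 7, P2 = 218, P3 = 83, P4 = 236

OFB decryption: S_i = E(K, S_{i−1}) with S_{−1} = IV; P_i = C_i ⊕ S_i.
Only C1 changed, to 20. In OFB, a change in C_i flips the same bit in P_i only; the keystream is unaffected. Decrypting the received ciphertext:
P0: S = E(K, 8) = 1; 234 ⊕ 1 = 235.
P1: S = E(K, 1) = 19; 20 ⊕ 19 = 7.
P2: S = E(K, 19) = 55; 237 ⊕ 55 = 218.
P3: S = E(K, 55) = 127; 44 ⊕ 127 = 83.
P4: S = E(K, 127) = 239; 3 ⊕ 239 = 236.
Blocks that differ from the original plaintext: P1.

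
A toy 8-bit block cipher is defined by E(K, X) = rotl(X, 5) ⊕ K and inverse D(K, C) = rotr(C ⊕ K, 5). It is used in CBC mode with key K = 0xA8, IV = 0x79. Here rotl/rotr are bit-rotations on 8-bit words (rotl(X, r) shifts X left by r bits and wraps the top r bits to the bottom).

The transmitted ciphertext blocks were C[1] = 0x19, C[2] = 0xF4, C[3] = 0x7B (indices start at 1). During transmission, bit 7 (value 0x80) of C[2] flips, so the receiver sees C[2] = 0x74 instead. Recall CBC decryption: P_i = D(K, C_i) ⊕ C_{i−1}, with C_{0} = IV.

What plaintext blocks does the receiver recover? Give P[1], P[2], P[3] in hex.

P[1] = 0xF4, P[2] = 0xFF, P[3] = 0xEA

Only C[2] changed, to 0x74. In CBC, a change in C_i garbles P_i and flips the same bit in P_{i+1}. Decrypting the received ciphertext:
P[1]: D(K, 0x19) = 0x8D; 0x8D ⊕ 0x79 = 0xF4.
P[2]: D(K, 0x74) = 0xE6; 0xE6 ⊕ 0x19 = 0xFF.
P[3]: D(K, 0x7B) = 0x9E; 0x9E ⊕ 0x74 = 0xEA.
Blocks that differ from the original plaintext: P[2], P[3].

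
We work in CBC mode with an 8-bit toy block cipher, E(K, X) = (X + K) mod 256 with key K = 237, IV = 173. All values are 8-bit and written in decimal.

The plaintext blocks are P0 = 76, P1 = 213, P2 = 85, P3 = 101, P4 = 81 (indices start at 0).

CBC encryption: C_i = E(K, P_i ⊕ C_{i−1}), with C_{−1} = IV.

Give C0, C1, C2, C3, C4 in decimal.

C0: P0 ⊕ 173 = 225; E(K, 225) = 206.
C1: P1 ⊕ 206 = 27; E(K, 27) = 8.
C2: P2 ⊕ 8 = 93; E(K, 93) = 74.
C3: P3 ⊕ 74 = 47; E(K, 47) = 28.
C4: P4 ⊕ 28 = 77; E(K, 77) = 58.

C0 = 206, C1 = 8, C2 = 74, C3 = 28, C4 = 58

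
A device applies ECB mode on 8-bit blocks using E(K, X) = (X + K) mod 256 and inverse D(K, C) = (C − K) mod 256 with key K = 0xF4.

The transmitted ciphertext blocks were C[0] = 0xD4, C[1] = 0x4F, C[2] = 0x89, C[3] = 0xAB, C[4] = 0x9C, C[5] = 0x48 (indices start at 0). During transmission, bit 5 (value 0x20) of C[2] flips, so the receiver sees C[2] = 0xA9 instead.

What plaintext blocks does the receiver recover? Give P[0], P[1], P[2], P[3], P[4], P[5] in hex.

ECB decryption: P_i = D(K, C_i).
Only C[2] changed, to 0xA9. In ECB, a change in C_i affects only P_i. Decrypting the received ciphertext:
P[0]: D(K, 0xD4) = 0xE0.
P[1]: D(K, 0x4F) = 0x5B.
P[2]: D(K, 0xA9) = 0xB5.
P[3]: D(K, 0xAB) = 0xB7.
P[4]: D(K, 0x9C) = 0xA8.
P[5]: D(K, 0x48) = 0x54.
Blocks that differ from the original plaintext: P[2].

P[0] = 0xE0, P[1] = 0x5B, P[2] = 0xB5, P[3] = 0xB7, P[4] = 0xA8, P[5] = 0x54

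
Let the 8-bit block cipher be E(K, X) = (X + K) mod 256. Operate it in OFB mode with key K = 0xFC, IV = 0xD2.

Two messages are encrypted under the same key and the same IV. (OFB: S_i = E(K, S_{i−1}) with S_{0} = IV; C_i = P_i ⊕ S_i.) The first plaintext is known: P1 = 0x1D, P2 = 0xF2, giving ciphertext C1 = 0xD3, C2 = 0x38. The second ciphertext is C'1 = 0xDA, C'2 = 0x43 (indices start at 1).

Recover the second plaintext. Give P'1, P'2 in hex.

P'1 = 0x14, P'2 = 0x89

In OFB with a reused IV, both messages share the same keystream S_i, so C_i ⊕ C'_i = P_i ⊕ P'_i and thus P'_i = P_i ⊕ C_i ⊕ C'_i.
P'1: 0x1D ⊕ 0xD3 ⊕ 0xDA = 0x14.
P'2: 0xF2 ⊕ 0x38 ⊕ 0x43 = 0x89.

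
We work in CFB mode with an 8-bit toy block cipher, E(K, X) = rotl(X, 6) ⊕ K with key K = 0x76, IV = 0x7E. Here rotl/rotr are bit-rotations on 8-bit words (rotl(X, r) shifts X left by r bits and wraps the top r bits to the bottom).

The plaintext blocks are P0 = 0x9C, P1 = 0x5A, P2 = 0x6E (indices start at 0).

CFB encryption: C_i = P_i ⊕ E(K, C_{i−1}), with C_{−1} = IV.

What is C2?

C2 = 0x44

C0: E(K, 0x7E) = 0xE9; 0x9C ⊕ 0xE9 = 0x75.
C1: E(K, 0x75) = 0x2B; 0x5A ⊕ 0x2B = 0x71.
C2: E(K, 0x71) = 0x2A; 0x6E ⊕ 0x2A = 0x44.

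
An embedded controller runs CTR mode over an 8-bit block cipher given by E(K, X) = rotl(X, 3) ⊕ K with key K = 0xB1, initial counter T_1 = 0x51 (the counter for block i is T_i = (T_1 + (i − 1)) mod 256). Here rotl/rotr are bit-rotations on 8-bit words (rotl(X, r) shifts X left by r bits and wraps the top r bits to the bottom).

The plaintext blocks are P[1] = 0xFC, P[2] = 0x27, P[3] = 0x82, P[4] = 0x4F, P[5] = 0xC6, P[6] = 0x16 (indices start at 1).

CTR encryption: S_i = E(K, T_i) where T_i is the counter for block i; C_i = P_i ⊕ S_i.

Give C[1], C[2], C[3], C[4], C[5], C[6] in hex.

C[1] = 0xC7, C[2] = 0x04, C[3] = 0xA9, C[4] = 0x5C, C[5] = 0xDD, C[6] = 0x15

C[1]: T = 0x51, S = E(K, T) = 0x3B; 0xFC ⊕ 0x3B = 0xC7.
C[2]: T = 0x52, S = E(K, T) = 0x23; 0x27 ⊕ 0x23 = 0x04.
C[3]: T = 0x53, S = E(K, T) = 0x2B; 0x82 ⊕ 0x2B = 0xA9.
C[4]: T = 0x54, S = E(K, T) = 0x13; 0x4F ⊕ 0x13 = 0x5C.
C[5]: T = 0x55, S = E(K, T) = 0x1B; 0xC6 ⊕ 0x1B = 0xDD.
C[6]: T = 0x56, S = E(K, T) = 0x03; 0x16 ⊕ 0x03 = 0x15.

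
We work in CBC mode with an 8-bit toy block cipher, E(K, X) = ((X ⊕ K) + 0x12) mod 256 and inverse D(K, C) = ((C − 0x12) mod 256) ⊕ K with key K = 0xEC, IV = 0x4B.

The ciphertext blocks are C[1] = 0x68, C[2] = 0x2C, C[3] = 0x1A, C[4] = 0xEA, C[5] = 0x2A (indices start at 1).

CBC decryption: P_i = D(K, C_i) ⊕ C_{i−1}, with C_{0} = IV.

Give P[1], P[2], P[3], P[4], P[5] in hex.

P[1]: D(K, 0x68) = 0xBA; 0xBA ⊕ 0x4B = 0xF1.
P[2]: D(K, 0x2C) = 0xF6; 0xF6 ⊕ 0x68 = 0x9E.
P[3]: D(K, 0x1A) = 0xE4; 0xE4 ⊕ 0x2C = 0xC8.
P[4]: D(K, 0xEA) = 0x34; 0x34 ⊕ 0x1A = 0x2E.
P[5]: D(K, 0x2A) = 0xF4; 0xF4 ⊕ 0xEA = 0x1E.

P[1] = 0xF1, P[2] = 0x9E, P[3] = 0xC8, P[4] = 0x2E, P[5] = 0x1E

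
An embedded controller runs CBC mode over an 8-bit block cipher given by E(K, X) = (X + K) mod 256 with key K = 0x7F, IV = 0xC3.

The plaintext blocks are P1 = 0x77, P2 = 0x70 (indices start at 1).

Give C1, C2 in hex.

CBC encryption: C_i = E(K, P_i ⊕ C_{i−1}), with C_{0} = IV.
C1: P1 ⊕ 0xC3 = 0xB4; E(K, 0xB4) = 0x33.
C2: P2 ⊕ 0x33 = 0x43; E(K, 0x43) = 0xC2.

C1 = 0x33, C2 = 0xC2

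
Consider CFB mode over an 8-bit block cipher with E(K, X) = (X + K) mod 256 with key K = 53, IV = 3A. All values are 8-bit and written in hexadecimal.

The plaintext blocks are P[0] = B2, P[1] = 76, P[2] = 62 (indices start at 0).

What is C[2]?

C[2] = 55

CFB encryption: C_i = P_i ⊕ E(K, C_{i−1}), with C_{−1} = IV.
C[0]: E(K, 3A) = 8D; B2 ⊕ 8D = 3F.
C[1]: E(K, 3F) = 92; 76 ⊕ 92 = E4.
C[2]: E(K, E4) = 37; 62 ⊕ 37 = 55.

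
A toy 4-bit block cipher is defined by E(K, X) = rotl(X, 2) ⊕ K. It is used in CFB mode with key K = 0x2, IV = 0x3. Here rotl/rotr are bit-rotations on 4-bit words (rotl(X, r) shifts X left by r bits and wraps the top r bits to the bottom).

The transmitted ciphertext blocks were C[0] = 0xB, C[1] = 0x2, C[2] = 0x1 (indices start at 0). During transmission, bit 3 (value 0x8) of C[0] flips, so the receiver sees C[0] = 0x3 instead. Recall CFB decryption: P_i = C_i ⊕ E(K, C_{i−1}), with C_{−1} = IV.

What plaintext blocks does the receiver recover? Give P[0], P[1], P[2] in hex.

Only C[0] changed, to 0x3. In CFB, a change in C_i flips the same bit in P_i and garbles P_{i+1}. Decrypting the received ciphertext:
P[0]: E(K, 0x3) = 0xE; 0x3 ⊕ 0xE = 0xD.
P[1]: E(K, 0x3) = 0xE; 0x2 ⊕ 0xE = 0xC.
P[2]: E(K, 0x2) = 0xA; 0x1 ⊕ 0xA = 0xB.
Blocks that differ from the original plaintext: P[0], P[1].

P[0] = 0xD, P[1] = 0xC, P[2] = 0xB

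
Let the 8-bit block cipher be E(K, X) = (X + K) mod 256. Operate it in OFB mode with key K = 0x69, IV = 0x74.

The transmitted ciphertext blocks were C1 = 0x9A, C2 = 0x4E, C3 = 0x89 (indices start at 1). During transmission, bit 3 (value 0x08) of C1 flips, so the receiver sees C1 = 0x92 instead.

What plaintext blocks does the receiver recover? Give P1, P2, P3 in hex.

OFB decryption: S_i = E(K, S_{i−1}) with S_{0} = IV; P_i = C_i ⊕ S_i.
Only C1 changed, to 0x92. In OFB, a change in C_i flips the same bit in P_i only; the keystream is unaffected. Decrypting the received ciphertext:
P1: S = E(K, 0x74) = 0xDD; 0x92 ⊕ 0xDD = 0x4F.
P2: S = E(K, 0xDD) = 0x46; 0x4E ⊕ 0x46 = 0x08.
P3: S = E(K, 0x46) = 0xAF; 0x89 ⊕ 0xAF = 0x26.
Blocks that differ from the original plaintext: P1.

P1 = 0x4F, P2 = 0x08, P3 = 0x26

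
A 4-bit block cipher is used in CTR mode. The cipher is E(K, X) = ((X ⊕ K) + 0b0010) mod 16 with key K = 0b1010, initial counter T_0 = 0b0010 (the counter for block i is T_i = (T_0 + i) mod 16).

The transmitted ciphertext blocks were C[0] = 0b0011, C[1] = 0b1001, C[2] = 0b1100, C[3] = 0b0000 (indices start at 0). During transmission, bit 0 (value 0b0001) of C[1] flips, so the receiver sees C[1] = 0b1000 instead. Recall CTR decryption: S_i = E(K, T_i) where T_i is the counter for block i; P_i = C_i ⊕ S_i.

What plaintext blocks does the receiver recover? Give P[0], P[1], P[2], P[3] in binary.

P[0] = 0b1001, P[1] = 0b0011, P[2] = 0b1100, P[3] = 0b0001

Only C[1] changed, to 0b1000. In CTR, a change in C_i flips the same bit in P_i only; the keystream is unaffected. Decrypting the received ciphertext:
P[0]: T = 0b0010, S = E(K, T) = 0b1010; 0b0011 ⊕ 0b1010 = 0b1001.
P[1]: T = 0b0011, S = E(K, T) = 0b1011; 0b1000 ⊕ 0b1011 = 0b0011.
P[2]: T = 0b0100, S = E(K, T) = 0b0000; 0b1100 ⊕ 0b0000 = 0b1100.
P[3]: T = 0b0101, S = E(K, T) = 0b0001; 0b0000 ⊕ 0b0001 = 0b0001.
Blocks that differ from the original plaintext: P[1].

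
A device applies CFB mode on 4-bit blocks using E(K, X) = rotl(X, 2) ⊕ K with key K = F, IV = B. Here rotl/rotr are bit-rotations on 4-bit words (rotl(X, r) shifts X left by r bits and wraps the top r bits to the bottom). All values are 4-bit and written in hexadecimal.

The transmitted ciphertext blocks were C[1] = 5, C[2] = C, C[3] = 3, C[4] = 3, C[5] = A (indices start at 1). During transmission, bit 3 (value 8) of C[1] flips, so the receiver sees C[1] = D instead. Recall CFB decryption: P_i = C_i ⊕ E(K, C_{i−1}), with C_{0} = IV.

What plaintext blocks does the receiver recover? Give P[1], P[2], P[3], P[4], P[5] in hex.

Only C[1] changed, to D. In CFB, a change in C_i flips the same bit in P_i and garbles P_{i+1}. Decrypting the received ciphertext:
P[1]: E(K, B) = 1; D ⊕ 1 = C.
P[2]: E(K, D) = 8; C ⊕ 8 = 4.
P[3]: E(K, C) = C; 3 ⊕ C = F.
P[4]: E(K, 3) = 3; 3 ⊕ 3 = 0.
P[5]: E(K, 3) = 3; A ⊕ 3 = 9.
Blocks that differ from the original plaintext: P[1], P[2].

P[1] = C, P[2] = 4, P[3] = F, P[4] = 0, P[5] = 9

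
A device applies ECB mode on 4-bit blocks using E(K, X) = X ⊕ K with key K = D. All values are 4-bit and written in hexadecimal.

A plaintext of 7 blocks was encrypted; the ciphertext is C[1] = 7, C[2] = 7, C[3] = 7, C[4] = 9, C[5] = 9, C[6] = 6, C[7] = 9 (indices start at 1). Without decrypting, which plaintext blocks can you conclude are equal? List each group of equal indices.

ECB encrypts each block independently with the same key, so equal ciphertext blocks imply equal plaintext blocks.
C[1] = C[2] = C[3] = 7, so P[1] = P[2] = P[3].
C[4] = C[5] = C[7] = 9, so P[4] = P[5] = P[7].

P[1] = P[2] = P[3]; P[4] = P[5] = P[7]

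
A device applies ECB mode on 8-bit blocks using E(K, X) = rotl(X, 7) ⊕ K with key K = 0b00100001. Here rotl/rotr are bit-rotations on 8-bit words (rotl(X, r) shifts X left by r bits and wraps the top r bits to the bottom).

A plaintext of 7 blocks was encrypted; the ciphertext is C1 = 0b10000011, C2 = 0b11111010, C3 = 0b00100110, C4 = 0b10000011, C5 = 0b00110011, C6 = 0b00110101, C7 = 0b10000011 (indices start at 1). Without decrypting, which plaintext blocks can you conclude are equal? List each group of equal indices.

P1 = P4 = P7

ECB encrypts each block independently with the same key, so equal ciphertext blocks imply equal plaintext blocks.
C1 = C4 = C7 = 0b10000011, so P1 = P4 = P7.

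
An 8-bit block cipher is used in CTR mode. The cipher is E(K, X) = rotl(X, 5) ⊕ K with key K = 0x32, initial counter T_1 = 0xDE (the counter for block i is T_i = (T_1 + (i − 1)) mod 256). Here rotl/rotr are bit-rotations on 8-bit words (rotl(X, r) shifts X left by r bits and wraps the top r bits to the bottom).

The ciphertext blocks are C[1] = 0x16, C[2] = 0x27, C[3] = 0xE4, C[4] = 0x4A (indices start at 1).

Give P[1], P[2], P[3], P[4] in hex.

CTR decryption: S_i = E(K, T_i) where T_i is the counter for block i; P_i = C_i ⊕ S_i.
P[1]: T = 0xDE, S = E(K, T) = 0xE9; 0x16 ⊕ 0xE9 = 0xFF.
P[2]: T = 0xDF, S = E(K, T) = 0xC9; 0x27 ⊕ 0xC9 = 0xEE.
P[3]: T = 0xE0, S = E(K, T) = 0x2E; 0xE4 ⊕ 0x2E = 0xCA.
P[4]: T = 0xE1, S = E(K, T) = 0x0E; 0x4A ⊕ 0x0E = 0x44.

P[1] = 0xFF, P[2] = 0xEE, P[3] = 0xCA, P[4] = 0x44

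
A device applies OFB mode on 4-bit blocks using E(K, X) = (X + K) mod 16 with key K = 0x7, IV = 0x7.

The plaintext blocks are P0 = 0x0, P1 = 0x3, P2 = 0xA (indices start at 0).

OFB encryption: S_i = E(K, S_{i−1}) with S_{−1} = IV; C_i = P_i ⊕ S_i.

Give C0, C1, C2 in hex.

C0: S = E(K, 0x7) = 0xE; 0x0 ⊕ 0xE = 0xE.
C1: S = E(K, 0xE) = 0x5; 0x3 ⊕ 0x5 = 0x6.
C2: S = E(K, 0x5) = 0xC; 0xA ⊕ 0xC = 0x6.

C0 = 0xE, C1 = 0x6, C2 = 0x6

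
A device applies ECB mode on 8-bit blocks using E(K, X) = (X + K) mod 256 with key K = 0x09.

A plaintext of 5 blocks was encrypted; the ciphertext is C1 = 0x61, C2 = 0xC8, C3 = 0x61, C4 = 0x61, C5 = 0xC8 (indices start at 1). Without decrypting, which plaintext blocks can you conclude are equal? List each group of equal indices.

P1 = P3 = P4; P2 = P5

ECB encrypts each block independently with the same key, so equal ciphertext blocks imply equal plaintext blocks.
C1 = C3 = C4 = 0x61, so P1 = P3 = P4.
C2 = C5 = 0xC8, so P2 = P5.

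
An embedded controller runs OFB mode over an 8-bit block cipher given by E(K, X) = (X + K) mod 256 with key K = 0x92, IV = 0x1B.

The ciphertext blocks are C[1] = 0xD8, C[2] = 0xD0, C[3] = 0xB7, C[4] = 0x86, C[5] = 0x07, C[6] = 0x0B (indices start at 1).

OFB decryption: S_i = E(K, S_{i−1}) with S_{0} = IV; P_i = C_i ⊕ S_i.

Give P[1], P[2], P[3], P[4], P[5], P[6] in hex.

P[1]: S = E(K, 0x1B) = 0xAD; 0xD8 ⊕ 0xAD = 0x75.
P[2]: S = E(K, 0xAD) = 0x3F; 0xD0 ⊕ 0x3F = 0xEF.
P[3]: S = E(K, 0x3F) = 0xD1; 0xB7 ⊕ 0xD1 = 0x66.
P[4]: S = E(K, 0xD1) = 0x63; 0x86 ⊕ 0x63 = 0xE5.
P[5]: S = E(K, 0x63) = 0xF5; 0x07 ⊕ 0xF5 = 0xF2.
P[6]: S = E(K, 0xF5) = 0x87; 0x0B ⊕ 0x87 = 0x8C.

P[1] = 0x75, P[2] = 0xEF, P[3] = 0x66, P[4] = 0xE5, P[5] = 0xF2, P[6] = 0x8C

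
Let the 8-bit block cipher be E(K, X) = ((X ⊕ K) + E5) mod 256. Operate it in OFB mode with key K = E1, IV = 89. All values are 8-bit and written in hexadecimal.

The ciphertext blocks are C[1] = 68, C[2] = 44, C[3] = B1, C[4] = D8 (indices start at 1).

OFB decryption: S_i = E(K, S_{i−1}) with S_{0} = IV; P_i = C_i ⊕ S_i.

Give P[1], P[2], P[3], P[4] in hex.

P[1]: S = E(K, 89) = 4D; 68 ⊕ 4D = 25.
P[2]: S = E(K, 4D) = 91; 44 ⊕ 91 = D5.
P[3]: S = E(K, 91) = 55; B1 ⊕ 55 = E4.
P[4]: S = E(K, 55) = 99; D8 ⊕ 99 = 41.

P[1] = 25, P[2] = D5, P[3] = E4, P[4] = 41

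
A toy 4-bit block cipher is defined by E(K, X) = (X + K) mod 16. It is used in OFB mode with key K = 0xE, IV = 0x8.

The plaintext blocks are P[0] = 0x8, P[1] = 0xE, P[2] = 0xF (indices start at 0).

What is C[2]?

C[2] = 0xD

OFB encryption: S_i = E(K, S_{i−1}) with S_{−1} = IV; C_i = P_i ⊕ S_i.
C[0]: S = E(K, 0x8) = 0x6; 0x8 ⊕ 0x6 = 0xE.
C[1]: S = E(K, 0x6) = 0x4; 0xE ⊕ 0x4 = 0xA.
C[2]: S = E(K, 0x4) = 0x2; 0xF ⊕ 0x2 = 0xD.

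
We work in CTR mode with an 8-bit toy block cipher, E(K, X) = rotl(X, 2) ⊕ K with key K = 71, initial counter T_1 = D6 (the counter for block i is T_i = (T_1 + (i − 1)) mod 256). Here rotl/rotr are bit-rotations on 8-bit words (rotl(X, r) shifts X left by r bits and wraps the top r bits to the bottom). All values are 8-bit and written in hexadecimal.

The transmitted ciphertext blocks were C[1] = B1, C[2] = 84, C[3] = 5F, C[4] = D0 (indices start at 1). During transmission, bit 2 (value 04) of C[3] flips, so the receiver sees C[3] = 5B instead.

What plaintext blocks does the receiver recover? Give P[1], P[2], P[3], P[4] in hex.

CTR decryption: S_i = E(K, T_i) where T_i is the counter for block i; P_i = C_i ⊕ S_i.
Only C[3] changed, to 5B. In CTR, a change in C_i flips the same bit in P_i only; the keystream is unaffected. Decrypting the received ciphertext:
P[1]: T = D6, S = E(K, T) = 2A; B1 ⊕ 2A = 9B.
P[2]: T = D7, S = E(K, T) = 2E; 84 ⊕ 2E = AA.
P[3]: T = D8, S = E(K, T) = 12; 5B ⊕ 12 = 49.
P[4]: T = D9, S = E(K, T) = 16; D0 ⊕ 16 = C6.
Blocks that differ from the original plaintext: P[3].

P[1] = 9B, P[2] = AA, P[3] = 49, P[4] = C6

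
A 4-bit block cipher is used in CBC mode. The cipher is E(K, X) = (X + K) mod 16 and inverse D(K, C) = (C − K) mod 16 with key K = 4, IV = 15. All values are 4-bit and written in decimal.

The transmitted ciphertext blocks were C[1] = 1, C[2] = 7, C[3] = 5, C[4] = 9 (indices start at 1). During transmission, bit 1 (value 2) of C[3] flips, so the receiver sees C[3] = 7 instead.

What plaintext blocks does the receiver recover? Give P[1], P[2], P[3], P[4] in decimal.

CBC decryption: P_i = D(K, C_i) ⊕ C_{i−1}, with C_{0} = IV.
Only C[3] changed, to 7. In CBC, a change in C_i garbles P_i and flips the same bit in P_{i+1}. Decrypting the received ciphertext:
P[1]: D(K, 1) = 13; 13 ⊕ 15 = 2.
P[2]: D(K, 7) = 3; 3 ⊕ 1 = 2.
P[3]: D(K, 7) = 3; 3 ⊕ 7 = 4.
P[4]: D(K, 9) = 5; 5 ⊕ 7 = 2.
Blocks that differ from the original plaintext: P[3], P[4].

P[1] = 2, P[2] = 2, P[3] = 4, P[4] = 2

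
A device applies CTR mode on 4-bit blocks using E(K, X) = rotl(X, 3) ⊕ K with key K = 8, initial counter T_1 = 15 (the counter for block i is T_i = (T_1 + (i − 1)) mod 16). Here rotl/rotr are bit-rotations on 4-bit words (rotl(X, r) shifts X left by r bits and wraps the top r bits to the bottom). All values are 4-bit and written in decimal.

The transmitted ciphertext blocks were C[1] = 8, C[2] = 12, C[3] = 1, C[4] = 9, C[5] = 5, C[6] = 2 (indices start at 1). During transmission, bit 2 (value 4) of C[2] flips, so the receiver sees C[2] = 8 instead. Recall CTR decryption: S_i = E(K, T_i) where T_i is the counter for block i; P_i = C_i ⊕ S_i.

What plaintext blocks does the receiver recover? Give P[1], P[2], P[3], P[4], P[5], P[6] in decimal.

P[1] = 15, P[2] = 0, P[3] = 1, P[4] = 0, P[5] = 4, P[6] = 8

Only C[2] changed, to 8. In CTR, a change in C_i flips the same bit in P_i only; the keystream is unaffected. Decrypting the received ciphertext:
P[1]: T = 15, S = E(K, T) = 7; 8 ⊕ 7 = 15.
P[2]: T = 0, S = E(K, T) = 8; 8 ⊕ 8 = 0.
P[3]: T = 1, S = E(K, T) = 0; 1 ⊕ 0 = 1.
P[4]: T = 2, S = E(K, T) = 9; 9 ⊕ 9 = 0.
P[5]: T = 3, S = E(K, T) = 1; 5 ⊕ 1 = 4.
P[6]: T = 4, S = E(K, T) = 10; 2 ⊕ 10 = 8.
Blocks that differ from the original plaintext: P[2].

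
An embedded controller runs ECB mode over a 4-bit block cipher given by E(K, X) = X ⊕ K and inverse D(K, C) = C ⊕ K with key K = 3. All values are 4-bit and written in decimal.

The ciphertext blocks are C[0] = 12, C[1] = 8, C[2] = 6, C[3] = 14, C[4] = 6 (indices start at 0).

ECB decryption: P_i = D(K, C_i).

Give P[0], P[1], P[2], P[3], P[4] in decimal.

P[0] = 15, P[1] = 11, P[2] = 5, P[3] = 13, P[4] = 5

P[0]: D(K, 12) = 15.
P[1]: D(K, 8) = 11.
P[2]: D(K, 6) = 5.
P[3]: D(K, 14) = 13.
P[4]: D(K, 6) = 5.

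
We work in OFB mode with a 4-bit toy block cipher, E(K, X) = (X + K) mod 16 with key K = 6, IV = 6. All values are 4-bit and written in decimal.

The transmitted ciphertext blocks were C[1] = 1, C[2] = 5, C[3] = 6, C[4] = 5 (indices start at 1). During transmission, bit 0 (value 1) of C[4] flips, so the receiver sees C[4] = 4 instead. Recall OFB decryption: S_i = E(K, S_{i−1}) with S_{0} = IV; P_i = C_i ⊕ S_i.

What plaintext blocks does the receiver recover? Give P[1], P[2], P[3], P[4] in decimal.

P[1] = 13, P[2] = 7, P[3] = 14, P[4] = 10

Only C[4] changed, to 4. In OFB, a change in C_i flips the same bit in P_i only; the keystream is unaffected. Decrypting the received ciphertext:
P[1]: S = E(K, 6) = 12; 1 ⊕ 12 = 13.
P[2]: S = E(K, 12) = 2; 5 ⊕ 2 = 7.
P[3]: S = E(K, 2) = 8; 6 ⊕ 8 = 14.
P[4]: S = E(K, 8) = 14; 4 ⊕ 14 = 10.
Blocks that differ from the original plaintext: P[4].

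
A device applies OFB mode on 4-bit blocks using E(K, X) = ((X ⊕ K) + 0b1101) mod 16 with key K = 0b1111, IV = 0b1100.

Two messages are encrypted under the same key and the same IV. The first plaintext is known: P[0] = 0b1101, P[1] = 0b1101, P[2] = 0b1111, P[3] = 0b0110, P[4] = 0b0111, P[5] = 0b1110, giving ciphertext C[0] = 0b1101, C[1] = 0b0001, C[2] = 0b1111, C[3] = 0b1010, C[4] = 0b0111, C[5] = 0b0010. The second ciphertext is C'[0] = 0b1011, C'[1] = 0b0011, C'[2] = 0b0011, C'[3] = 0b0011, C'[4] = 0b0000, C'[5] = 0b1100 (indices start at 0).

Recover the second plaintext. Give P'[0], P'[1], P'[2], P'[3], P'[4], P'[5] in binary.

P'[0] = 0b1011, P'[1] = 0b1111, P'[2] = 0b0011, P'[3] = 0b1111, P'[4] = 0b0000, P'[5] = 0b0000

In OFB with a reused IV, both messages share the same keystream S_i, so C_i ⊕ C'_i = P_i ⊕ P'_i and thus P'_i = P_i ⊕ C_i ⊕ C'_i.
P'[0]: 0b1101 ⊕ 0b1101 ⊕ 0b1011 = 0b1011.
P'[1]: 0b1101 ⊕ 0b0001 ⊕ 0b0011 = 0b1111.
P'[2]: 0b1111 ⊕ 0b1111 ⊕ 0b0011 = 0b0011.
P'[3]: 0b0110 ⊕ 0b1010 ⊕ 0b0011 = 0b1111.
P'[4]: 0b0111 ⊕ 0b0111 ⊕ 0b0000 = 0b0000.
P'[5]: 0b1110 ⊕ 0b0010 ⊕ 0b1100 = 0b0000.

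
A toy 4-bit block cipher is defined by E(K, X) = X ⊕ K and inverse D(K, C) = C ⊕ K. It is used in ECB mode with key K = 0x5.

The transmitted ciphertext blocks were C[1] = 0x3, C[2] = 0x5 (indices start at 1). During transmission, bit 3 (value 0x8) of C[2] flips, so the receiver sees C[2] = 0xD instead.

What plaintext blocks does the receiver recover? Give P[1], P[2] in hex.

ECB decryption: P_i = D(K, C_i).
Only C[2] changed, to 0xD. In ECB, a change in C_i affects only P_i. Decrypting the received ciphertext:
P[1]: D(K, 0x3) = 0x6.
P[2]: D(K, 0xD) = 0x8.
Blocks that differ from the original plaintext: P[2].

P[1] = 0x6, P[2] = 0x8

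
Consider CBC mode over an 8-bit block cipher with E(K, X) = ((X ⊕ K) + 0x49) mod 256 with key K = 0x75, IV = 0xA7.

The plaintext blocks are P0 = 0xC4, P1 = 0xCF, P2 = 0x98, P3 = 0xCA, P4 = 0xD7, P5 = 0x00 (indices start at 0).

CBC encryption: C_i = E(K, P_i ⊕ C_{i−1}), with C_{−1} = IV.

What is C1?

C0: P0 ⊕ 0xA7 = 0x63; E(K, 0x63) = 0x5F.
C1: P1 ⊕ 0x5F = 0x90; E(K, 0x90) = 0x2E.

C1 = 0x2E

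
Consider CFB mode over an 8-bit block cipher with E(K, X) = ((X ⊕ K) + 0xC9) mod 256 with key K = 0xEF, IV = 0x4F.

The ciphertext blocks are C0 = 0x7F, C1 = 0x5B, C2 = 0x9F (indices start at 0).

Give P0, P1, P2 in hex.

P0 = 0x16, P1 = 0x02, P2 = 0xE2

CFB decryption: P_i = C_i ⊕ E(K, C_{i−1}), with C_{−1} = IV.
P0: E(K, 0x4F) = 0x69; 0x7F ⊕ 0x69 = 0x16.
P1: E(K, 0x7F) = 0x59; 0x5B ⊕ 0x59 = 0x02.
P2: E(K, 0x5B) = 0x7D; 0x9F ⊕ 0x7D = 0xE2.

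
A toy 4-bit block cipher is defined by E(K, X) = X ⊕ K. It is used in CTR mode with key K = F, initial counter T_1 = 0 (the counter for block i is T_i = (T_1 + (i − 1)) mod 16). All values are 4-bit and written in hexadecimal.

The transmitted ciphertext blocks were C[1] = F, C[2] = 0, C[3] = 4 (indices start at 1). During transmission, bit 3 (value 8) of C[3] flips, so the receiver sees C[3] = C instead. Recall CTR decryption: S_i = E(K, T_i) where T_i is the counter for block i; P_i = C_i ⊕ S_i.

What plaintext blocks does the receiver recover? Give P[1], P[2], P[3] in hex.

P[1] = 0, P[2] = E, P[3] = 1

Only C[3] changed, to C. In CTR, a change in C_i flips the same bit in P_i only; the keystream is unaffected. Decrypting the received ciphertext:
P[1]: T = 0, S = E(K, T) = F; F ⊕ F = 0.
P[2]: T = 1, S = E(K, T) = E; 0 ⊕ E = E.
P[3]: T = 2, S = E(K, T) = D; C ⊕ D = 1.
Blocks that differ from the original plaintext: P[3].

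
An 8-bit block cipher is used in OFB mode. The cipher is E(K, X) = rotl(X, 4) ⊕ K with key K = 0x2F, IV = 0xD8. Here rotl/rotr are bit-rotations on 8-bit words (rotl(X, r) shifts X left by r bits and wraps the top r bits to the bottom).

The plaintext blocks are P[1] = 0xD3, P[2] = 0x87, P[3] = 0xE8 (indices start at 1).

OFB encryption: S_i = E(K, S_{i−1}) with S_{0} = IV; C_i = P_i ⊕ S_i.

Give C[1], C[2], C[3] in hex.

C[1]: S = E(K, 0xD8) = 0xA2; 0xD3 ⊕ 0xA2 = 0x71.
C[2]: S = E(K, 0xA2) = 0x05; 0x87 ⊕ 0x05 = 0x82.
C[3]: S = E(K, 0x05) = 0x7F; 0xE8 ⊕ 0x7F = 0x97.

C[1] = 0x71, C[2] = 0x82, C[3] = 0x97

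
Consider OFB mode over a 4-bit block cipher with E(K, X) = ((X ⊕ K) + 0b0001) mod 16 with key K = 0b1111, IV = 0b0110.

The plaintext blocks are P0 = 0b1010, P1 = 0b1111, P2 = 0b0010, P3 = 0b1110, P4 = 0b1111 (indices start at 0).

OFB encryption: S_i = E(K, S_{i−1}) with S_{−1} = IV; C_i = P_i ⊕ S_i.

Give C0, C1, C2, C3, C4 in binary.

C0 = 0b0000, C1 = 0b1001, C2 = 0b1000, C3 = 0b1000, C4 = 0b0101

C0: S = E(K, 0b0110) = 0b1010; 0b1010 ⊕ 0b1010 = 0b0000.
C1: S = E(K, 0b1010) = 0b0110; 0b1111 ⊕ 0b0110 = 0b1001.
C2: S = E(K, 0b0110) = 0b1010; 0b0010 ⊕ 0b1010 = 0b1000.
C3: S = E(K, 0b1010) = 0b0110; 0b1110 ⊕ 0b0110 = 0b1000.
C4: S = E(K, 0b0110) = 0b1010; 0b1111 ⊕ 0b1010 = 0b0101.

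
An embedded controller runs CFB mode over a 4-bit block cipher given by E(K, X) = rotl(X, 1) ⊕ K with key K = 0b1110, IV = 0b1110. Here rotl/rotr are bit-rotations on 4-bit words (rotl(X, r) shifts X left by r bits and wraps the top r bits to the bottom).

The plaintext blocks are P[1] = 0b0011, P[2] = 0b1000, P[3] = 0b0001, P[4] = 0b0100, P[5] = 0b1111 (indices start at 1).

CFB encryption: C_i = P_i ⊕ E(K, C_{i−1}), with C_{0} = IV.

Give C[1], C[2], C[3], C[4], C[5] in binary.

C[1]: E(K, 0b1110) = 0b0011; 0b0011 ⊕ 0b0011 = 0b0000.
C[2]: E(K, 0b0000) = 0b1110; 0b1000 ⊕ 0b1110 = 0b0110.
C[3]: E(K, 0b0110) = 0b0010; 0b0001 ⊕ 0b0010 = 0b0011.
C[4]: E(K, 0b0011) = 0b1000; 0b0100 ⊕ 0b1000 = 0b1100.
C[5]: E(K, 0b1100) = 0b0111; 0b1111 ⊕ 0b0111 = 0b1000.

C[1] = 0b0000, C[2] = 0b0110, C[3] = 0b0011, C[4] = 0b1100, C[5] = 0b1000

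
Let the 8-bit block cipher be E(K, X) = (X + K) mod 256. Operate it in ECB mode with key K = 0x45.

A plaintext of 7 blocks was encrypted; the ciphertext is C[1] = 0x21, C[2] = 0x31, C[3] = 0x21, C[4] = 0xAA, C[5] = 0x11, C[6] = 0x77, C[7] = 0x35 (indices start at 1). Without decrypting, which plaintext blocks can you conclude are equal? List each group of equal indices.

P[1] = P[3]

ECB encrypts each block independently with the same key, so equal ciphertext blocks imply equal plaintext blocks.
C[1] = C[3] = 0x21, so P[1] = P[3].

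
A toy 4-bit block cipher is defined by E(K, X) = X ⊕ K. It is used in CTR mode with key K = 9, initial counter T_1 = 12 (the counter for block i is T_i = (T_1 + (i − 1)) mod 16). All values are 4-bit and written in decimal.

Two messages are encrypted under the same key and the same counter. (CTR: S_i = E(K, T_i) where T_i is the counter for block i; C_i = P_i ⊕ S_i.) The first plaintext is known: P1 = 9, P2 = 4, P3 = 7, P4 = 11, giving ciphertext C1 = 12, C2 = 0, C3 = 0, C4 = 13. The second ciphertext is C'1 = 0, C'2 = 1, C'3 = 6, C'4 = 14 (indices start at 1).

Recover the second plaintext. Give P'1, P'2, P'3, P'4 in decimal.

In CTR with a reused counter, both messages share the same keystream S_i, so C_i ⊕ C'_i = P_i ⊕ P'_i and thus P'_i = P_i ⊕ C_i ⊕ C'_i.
P'1: 9 ⊕ 12 ⊕ 0 = 5.
P'2: 4 ⊕ 0 ⊕ 1 = 5.
P'3: 7 ⊕ 0 ⊕ 6 = 1.
P'4: 11 ⊕ 13 ⊕ 14 = 8.

P'1 = 5, P'2 = 5, P'3 = 1, P'4 = 8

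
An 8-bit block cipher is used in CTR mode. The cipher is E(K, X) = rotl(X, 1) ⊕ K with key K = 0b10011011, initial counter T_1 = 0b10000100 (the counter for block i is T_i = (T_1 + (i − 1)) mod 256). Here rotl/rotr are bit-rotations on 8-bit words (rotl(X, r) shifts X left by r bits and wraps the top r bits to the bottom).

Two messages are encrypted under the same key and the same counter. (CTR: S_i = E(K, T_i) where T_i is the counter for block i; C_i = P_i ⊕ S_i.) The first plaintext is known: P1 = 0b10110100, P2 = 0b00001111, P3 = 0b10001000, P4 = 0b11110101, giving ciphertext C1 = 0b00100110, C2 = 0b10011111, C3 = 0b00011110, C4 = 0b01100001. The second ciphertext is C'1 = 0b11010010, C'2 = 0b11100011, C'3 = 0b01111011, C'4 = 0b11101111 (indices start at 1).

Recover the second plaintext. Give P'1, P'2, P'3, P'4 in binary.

In CTR with a reused counter, both messages share the same keystream S_i, so C_i ⊕ C'_i = P_i ⊕ P'_i and thus P'_i = P_i ⊕ C_i ⊕ C'_i.
P'1: 0b10110100 ⊕ 0b00100110 ⊕ 0b11010010 = 0b01000000.
P'2: 0b00001111 ⊕ 0b10011111 ⊕ 0b11100011 = 0b01110011.
P'3: 0b10001000 ⊕ 0b00011110 ⊕ 0b01111011 = 0b11101101.
P'4: 0b11110101 ⊕ 0b01100001 ⊕ 0b11101111 = 0b01111011.

P'1 = 0b01000000, P'2 = 0b01110011, P'3 = 0b11101101, P'4 = 0b01111011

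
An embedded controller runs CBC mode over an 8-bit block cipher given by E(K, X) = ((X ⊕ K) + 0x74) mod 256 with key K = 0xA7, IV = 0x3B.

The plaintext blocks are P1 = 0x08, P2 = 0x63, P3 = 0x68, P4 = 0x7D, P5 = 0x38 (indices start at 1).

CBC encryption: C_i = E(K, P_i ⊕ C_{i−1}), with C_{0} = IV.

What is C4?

C4 = 0x4D

C1: P1 ⊕ 0x3B = 0x33; E(K, 0x33) = 0x08.
C2: P2 ⊕ 0x08 = 0x6B; E(K, 0x6B) = 0x40.
C3: P3 ⊕ 0x40 = 0x28; E(K, 0x28) = 0x03.
C4: P4 ⊕ 0x03 = 0x7E; E(K, 0x7E) = 0x4D.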